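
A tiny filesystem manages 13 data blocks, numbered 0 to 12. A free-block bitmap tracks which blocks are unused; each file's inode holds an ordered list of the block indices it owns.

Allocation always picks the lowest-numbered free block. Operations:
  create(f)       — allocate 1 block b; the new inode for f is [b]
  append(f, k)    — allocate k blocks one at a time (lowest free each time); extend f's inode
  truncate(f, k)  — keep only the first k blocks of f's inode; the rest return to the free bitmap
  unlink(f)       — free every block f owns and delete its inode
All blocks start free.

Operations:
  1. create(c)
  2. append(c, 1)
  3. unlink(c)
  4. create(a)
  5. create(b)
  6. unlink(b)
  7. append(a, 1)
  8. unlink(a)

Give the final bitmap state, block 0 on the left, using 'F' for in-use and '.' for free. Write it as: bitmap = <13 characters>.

[1] create(c) — c=0 (map F............)
[2] append(c, 1) — c=0,1 (map FF...........)
[3] unlink(c) —  (map .............)
[4] create(a) — a=0 (map F............)
[5] create(b) — a=0 b=1 (map FF...........)
[6] unlink(b) — a=0 (map F............)
[7] append(a, 1) — a=0,1 (map FF...........)
[8] unlink(a) —  (map .............)

bitmap = .............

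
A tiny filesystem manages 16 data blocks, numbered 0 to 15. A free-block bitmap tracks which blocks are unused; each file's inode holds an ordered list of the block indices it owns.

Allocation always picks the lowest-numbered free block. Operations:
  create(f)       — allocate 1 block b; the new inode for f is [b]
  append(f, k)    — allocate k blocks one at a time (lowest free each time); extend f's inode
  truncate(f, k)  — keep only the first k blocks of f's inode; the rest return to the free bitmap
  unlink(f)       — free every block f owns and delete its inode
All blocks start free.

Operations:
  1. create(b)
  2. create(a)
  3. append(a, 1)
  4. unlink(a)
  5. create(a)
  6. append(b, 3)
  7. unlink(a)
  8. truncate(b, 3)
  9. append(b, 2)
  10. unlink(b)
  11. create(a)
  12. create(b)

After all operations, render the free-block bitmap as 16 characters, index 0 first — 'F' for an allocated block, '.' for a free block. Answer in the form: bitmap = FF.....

  1. create(b)  ⇒  F...............  {b→[0]}
  2. create(a)  ⇒  FF..............  {a→[1]; b→[0]}
  3. append(a, 1)  ⇒  FFF.............  {a→[1, 2]; b→[0]}
  4. unlink(a)  ⇒  F...............  {b→[0]}
  5. create(a)  ⇒  FF..............  {a→[1]; b→[0]}
  6. append(b, 3)  ⇒  FFFFF...........  {a→[1]; b→[0, 2, 3, 4]}
  7. unlink(a)  ⇒  F.FFF...........  {b→[0, 2, 3, 4]}
  8. truncate(b, 3)  ⇒  F.FF............  {b→[0, 2, 3]}
  9. append(b, 2)  ⇒  FFFFF...........  {b→[0, 2, 3, 1, 4]}
  10. unlink(b)  ⇒  ................  {}
  11. create(a)  ⇒  F...............  {a→[0]}
  12. create(b)  ⇒  FF..............  {a→[0]; b→[1]}

bitmap = FF..............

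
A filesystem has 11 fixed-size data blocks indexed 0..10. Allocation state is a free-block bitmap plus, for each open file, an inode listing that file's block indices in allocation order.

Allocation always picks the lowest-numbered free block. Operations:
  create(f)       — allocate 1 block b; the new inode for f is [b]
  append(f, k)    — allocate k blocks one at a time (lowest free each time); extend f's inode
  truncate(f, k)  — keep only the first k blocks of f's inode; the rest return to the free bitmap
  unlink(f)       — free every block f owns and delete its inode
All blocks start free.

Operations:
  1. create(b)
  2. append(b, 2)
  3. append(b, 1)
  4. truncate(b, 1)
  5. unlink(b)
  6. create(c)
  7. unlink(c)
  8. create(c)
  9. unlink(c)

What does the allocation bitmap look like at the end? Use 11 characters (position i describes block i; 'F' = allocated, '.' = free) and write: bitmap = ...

bitmap = ...........

after create(b) → b:[0]  free=[F..........]
after append(b, 2) → b:[0, 1, 2]  free=[FFF........]
after append(b, 1) → b:[0, 1, 2, 3]  free=[FFFF.......]
after truncate(b, 1) → b:[0]  free=[F..........]
after unlink(b) →   free=[...........]
after create(c) → c:[0]  free=[F..........]
after unlink(c) →   free=[...........]
after create(c) → c:[0]  free=[F..........]
after unlink(c) →   free=[...........]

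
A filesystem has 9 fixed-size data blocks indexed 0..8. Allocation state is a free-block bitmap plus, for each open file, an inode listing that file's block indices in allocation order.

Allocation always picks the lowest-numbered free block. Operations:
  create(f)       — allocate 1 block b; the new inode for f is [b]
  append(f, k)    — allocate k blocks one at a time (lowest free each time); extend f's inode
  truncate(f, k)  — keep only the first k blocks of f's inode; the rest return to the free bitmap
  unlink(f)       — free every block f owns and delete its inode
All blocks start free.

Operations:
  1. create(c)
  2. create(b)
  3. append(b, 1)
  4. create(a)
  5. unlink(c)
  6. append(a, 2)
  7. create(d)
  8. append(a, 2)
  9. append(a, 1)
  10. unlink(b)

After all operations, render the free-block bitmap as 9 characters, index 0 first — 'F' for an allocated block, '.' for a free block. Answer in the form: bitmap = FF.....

bitmap = F..FFFFFF

  1. create(c)  ⇒  F........  {c→[0]}
  2. create(b)  ⇒  FF.......  {b→[1]; c→[0]}
  3. append(b, 1)  ⇒  FFF......  {b→[1, 2]; c→[0]}
  4. create(a)  ⇒  FFFF.....  {a→[3]; b→[1, 2]; c→[0]}
  5. unlink(c)  ⇒  .FFF.....  {a→[3]; b→[1, 2]}
  6. append(a, 2)  ⇒  FFFFF....  {a→[3, 0, 4]; b→[1, 2]}
  7. create(d)  ⇒  FFFFFF...  {a→[3, 0, 4]; b→[1, 2]; d→[5]}
  8. append(a, 2)  ⇒  FFFFFFFF.  {a→[3, 0, 4, 6, 7]; b→[1, 2]; d→[5]}
  9. append(a, 1)  ⇒  FFFFFFFFF  {a→[3, 0, 4, 6, 7, 8]; b→[1, 2]; d→[5]}
  10. unlink(b)  ⇒  F..FFFFFF  {a→[3, 0, 4, 6, 7, 8]; d→[5]}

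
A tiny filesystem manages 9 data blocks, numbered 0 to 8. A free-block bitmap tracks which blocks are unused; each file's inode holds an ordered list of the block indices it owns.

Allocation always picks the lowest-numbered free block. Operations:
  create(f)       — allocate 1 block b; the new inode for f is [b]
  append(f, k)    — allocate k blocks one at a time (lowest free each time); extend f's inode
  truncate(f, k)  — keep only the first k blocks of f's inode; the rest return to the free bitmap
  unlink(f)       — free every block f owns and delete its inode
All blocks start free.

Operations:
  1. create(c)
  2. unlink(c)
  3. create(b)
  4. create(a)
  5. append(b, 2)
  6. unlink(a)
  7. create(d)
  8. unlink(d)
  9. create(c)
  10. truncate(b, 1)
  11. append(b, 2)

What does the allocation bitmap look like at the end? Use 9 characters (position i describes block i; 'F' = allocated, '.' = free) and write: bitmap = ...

  1. create(c)  ⇒  F........  {c→[0]}
  2. unlink(c)  ⇒  .........  {}
  3. create(b)  ⇒  F........  {b→[0]}
  4. create(a)  ⇒  FF.......  {a→[1]; b→[0]}
  5. append(b, 2)  ⇒  FFFF.....  {a→[1]; b→[0, 2, 3]}
  6. unlink(a)  ⇒  F.FF.....  {b→[0, 2, 3]}
  7. create(d)  ⇒  FFFF.....  {b→[0, 2, 3]; d→[1]}
  8. unlink(d)  ⇒  F.FF.....  {b→[0, 2, 3]}
  9. create(c)  ⇒  FFFF.....  {b→[0, 2, 3]; c→[1]}
  10. truncate(b, 1)  ⇒  FF.......  {b→[0]; c→[1]}
  11. append(b, 2)  ⇒  FFFF.....  {b→[0, 2, 3]; c→[1]}

bitmap = FFFF.....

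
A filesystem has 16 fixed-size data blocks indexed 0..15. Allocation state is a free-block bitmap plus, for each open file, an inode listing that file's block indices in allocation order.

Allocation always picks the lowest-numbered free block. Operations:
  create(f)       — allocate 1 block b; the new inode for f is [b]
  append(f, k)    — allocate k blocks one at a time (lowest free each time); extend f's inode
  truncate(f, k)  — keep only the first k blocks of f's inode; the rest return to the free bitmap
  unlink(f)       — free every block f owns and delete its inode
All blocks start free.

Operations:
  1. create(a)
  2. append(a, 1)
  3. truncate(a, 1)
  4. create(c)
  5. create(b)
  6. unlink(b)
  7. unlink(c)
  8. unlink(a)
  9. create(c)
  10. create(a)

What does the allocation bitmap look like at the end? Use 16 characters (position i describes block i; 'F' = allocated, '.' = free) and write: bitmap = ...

create(a): bitmap=F............... | a=[0]
append(a, 1): bitmap=FF.............. | a=[0, 1]
truncate(a, 1): bitmap=F............... | a=[0]
create(c): bitmap=FF.............. | a=[0] c=[1]
create(b): bitmap=FFF............. | a=[0] b=[2] c=[1]
unlink(b): bitmap=FF.............. | a=[0] c=[1]
unlink(c): bitmap=F............... | a=[0]
unlink(a): bitmap=................ | 
create(c): bitmap=F............... | c=[0]
create(a): bitmap=FF.............. | a=[1] c=[0]

bitmap = FF..............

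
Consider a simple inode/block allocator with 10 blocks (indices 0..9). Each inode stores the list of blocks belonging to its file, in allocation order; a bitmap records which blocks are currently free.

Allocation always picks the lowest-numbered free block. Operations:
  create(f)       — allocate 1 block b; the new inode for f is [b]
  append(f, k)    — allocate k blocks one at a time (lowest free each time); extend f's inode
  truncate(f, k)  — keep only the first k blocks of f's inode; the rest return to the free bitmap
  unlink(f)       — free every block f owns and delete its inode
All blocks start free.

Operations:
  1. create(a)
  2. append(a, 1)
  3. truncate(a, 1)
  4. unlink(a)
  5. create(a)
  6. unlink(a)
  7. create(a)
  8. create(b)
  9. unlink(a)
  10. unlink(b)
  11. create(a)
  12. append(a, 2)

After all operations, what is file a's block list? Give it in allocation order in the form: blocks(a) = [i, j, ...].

[1] create(a) — a=0 (map F.........)
[2] append(a, 1) — a=0,1 (map FF........)
[3] truncate(a, 1) — a=0 (map F.........)
[4] unlink(a) —  (map ..........)
[5] create(a) — a=0 (map F.........)
[6] unlink(a) —  (map ..........)
[7] create(a) — a=0 (map F.........)
[8] create(b) — a=0 b=1 (map FF........)
[9] unlink(a) — b=1 (map .F........)
[10] unlink(b) —  (map ..........)
[11] create(a) — a=0 (map F.........)
[12] append(a, 2) — a=0,1,2 (map FFF.......)

blocks(a) = [0, 1, 2]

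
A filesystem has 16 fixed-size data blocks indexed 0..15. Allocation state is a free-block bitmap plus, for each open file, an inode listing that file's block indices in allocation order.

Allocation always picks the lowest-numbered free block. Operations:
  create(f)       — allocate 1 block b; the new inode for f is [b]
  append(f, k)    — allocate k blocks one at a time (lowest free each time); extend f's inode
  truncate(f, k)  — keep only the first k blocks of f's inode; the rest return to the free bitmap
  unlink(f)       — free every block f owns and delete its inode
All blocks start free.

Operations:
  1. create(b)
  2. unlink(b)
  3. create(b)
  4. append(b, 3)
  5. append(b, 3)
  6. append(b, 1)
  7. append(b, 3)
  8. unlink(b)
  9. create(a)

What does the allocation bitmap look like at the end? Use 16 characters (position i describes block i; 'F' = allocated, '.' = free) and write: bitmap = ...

bitmap = F...............

after create(b) → b:[0]  free=[F...............]
after unlink(b) →   free=[................]
after create(b) → b:[0]  free=[F...............]
after append(b, 3) → b:[0, 1, 2, 3]  free=[FFFF............]
after append(b, 3) → b:[0, 1, 2, 3, 4, 5, 6]  free=[FFFFFFF.........]
after append(b, 1) → b:[0, 1, 2, 3, 4, 5, 6, 7]  free=[FFFFFFFF........]
after append(b, 3) → b:[0, 1, 2, 3, 4, 5, 6, 7, 8, 9, 10]  free=[FFFFFFFFFFF.....]
after unlink(b) →   free=[................]
after create(a) → a:[0]  free=[F...............]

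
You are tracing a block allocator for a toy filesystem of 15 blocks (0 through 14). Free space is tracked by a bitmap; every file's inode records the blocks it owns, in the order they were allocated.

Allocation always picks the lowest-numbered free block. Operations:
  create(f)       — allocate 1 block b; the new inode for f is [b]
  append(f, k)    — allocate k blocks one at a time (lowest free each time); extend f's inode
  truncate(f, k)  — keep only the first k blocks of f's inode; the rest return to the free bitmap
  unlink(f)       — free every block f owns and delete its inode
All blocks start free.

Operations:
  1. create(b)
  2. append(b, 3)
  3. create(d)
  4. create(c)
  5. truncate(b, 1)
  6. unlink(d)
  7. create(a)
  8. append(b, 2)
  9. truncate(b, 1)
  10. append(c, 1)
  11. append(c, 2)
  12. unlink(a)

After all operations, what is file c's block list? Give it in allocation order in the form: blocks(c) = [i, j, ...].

  1. create(b)  ⇒  F..............  {b→[0]}
  2. append(b, 3)  ⇒  FFFF...........  {b→[0, 1, 2, 3]}
  3. create(d)  ⇒  FFFFF..........  {b→[0, 1, 2, 3]; d→[4]}
  4. create(c)  ⇒  FFFFFF.........  {b→[0, 1, 2, 3]; c→[5]; d→[4]}
  5. truncate(b, 1)  ⇒  F...FF.........  {b→[0]; c→[5]; d→[4]}
  6. unlink(d)  ⇒  F....F.........  {b→[0]; c→[5]}
  7. create(a)  ⇒  FF...F.........  {a→[1]; b→[0]; c→[5]}
  8. append(b, 2)  ⇒  FFFF.F.........  {a→[1]; b→[0, 2, 3]; c→[5]}
  9. truncate(b, 1)  ⇒  FF...F.........  {a→[1]; b→[0]; c→[5]}
  10. append(c, 1)  ⇒  FFF..F.........  {a→[1]; b→[0]; c→[5, 2]}
  11. append(c, 2)  ⇒  FFFFFF.........  {a→[1]; b→[0]; c→[5, 2, 3, 4]}
  12. unlink(a)  ⇒  F.FFFF.........  {b→[0]; c→[5, 2, 3, 4]}

blocks(c) = [5, 2, 3, 4]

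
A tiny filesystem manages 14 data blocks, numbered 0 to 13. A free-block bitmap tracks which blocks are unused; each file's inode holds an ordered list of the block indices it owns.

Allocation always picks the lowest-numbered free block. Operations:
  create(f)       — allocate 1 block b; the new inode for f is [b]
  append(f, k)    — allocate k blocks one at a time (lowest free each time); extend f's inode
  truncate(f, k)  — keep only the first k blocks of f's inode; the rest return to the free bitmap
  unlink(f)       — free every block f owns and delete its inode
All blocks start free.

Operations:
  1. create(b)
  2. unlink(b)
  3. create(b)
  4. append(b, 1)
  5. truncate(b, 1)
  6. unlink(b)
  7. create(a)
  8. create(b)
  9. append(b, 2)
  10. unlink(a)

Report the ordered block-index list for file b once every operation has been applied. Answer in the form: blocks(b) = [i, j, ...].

after create(b) → b:[0]  free=[F.............]
after unlink(b) →   free=[..............]
after create(b) → b:[0]  free=[F.............]
after append(b, 1) → b:[0, 1]  free=[FF............]
after truncate(b, 1) → b:[0]  free=[F.............]
after unlink(b) →   free=[..............]
after create(a) → a:[0]  free=[F.............]
after create(b) → a:[0], b:[1]  free=[FF............]
after append(b, 2) → a:[0], b:[1, 2, 3]  free=[FFFF..........]
after unlink(a) → b:[1, 2, 3]  free=[.FFF..........]

blocks(b) = [1, 2, 3]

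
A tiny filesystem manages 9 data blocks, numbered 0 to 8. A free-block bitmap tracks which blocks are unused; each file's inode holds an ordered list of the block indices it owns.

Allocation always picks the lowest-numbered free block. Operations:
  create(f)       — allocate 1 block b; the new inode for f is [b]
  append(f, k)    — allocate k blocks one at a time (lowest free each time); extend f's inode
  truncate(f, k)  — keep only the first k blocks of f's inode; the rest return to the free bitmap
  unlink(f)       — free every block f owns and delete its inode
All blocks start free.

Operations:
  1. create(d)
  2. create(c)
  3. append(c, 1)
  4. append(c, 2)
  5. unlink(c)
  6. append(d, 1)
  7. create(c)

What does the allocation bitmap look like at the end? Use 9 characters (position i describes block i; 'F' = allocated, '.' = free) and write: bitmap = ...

bitmap = FFF......

create(d): bitmap=F........ | d=[0]
create(c): bitmap=FF....... | c=[1] d=[0]
append(c, 1): bitmap=FFF...... | c=[1, 2] d=[0]
append(c, 2): bitmap=FFFFF.... | c=[1, 2, 3, 4] d=[0]
unlink(c): bitmap=F........ | d=[0]
append(d, 1): bitmap=FF....... | d=[0, 1]
create(c): bitmap=FFF...... | c=[2] d=[0, 1]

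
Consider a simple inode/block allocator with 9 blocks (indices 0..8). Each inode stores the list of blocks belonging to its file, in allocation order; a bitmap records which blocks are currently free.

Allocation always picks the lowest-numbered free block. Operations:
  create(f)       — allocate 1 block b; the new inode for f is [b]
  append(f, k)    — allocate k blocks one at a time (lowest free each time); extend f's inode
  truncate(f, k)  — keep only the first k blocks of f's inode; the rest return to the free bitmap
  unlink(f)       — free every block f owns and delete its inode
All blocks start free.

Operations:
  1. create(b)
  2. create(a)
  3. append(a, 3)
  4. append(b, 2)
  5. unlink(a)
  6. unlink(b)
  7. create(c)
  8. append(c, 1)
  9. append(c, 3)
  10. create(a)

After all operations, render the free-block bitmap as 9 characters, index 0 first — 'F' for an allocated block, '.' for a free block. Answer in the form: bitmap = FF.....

create(b): bitmap=F........ | b=[0]
create(a): bitmap=FF....... | a=[1] b=[0]
append(a, 3): bitmap=FFFFF.... | a=[1, 2, 3, 4] b=[0]
append(b, 2): bitmap=FFFFFFF.. | a=[1, 2, 3, 4] b=[0, 5, 6]
unlink(a): bitmap=F....FF.. | b=[0, 5, 6]
unlink(b): bitmap=......... | 
create(c): bitmap=F........ | c=[0]
append(c, 1): bitmap=FF....... | c=[0, 1]
append(c, 3): bitmap=FFFFF.... | c=[0, 1, 2, 3, 4]
create(a): bitmap=FFFFFF... | a=[5] c=[0, 1, 2, 3, 4]

bitmap = FFFFFF...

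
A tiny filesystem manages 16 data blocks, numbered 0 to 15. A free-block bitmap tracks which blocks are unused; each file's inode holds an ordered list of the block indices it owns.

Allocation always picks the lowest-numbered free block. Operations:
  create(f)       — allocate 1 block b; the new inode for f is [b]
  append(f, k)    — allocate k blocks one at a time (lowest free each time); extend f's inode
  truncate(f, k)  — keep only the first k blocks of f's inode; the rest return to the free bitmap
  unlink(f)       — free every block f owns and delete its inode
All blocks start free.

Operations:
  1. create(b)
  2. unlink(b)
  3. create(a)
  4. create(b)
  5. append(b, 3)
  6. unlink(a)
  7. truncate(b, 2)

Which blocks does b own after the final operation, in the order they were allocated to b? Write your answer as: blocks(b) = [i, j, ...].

[1] create(b) — b=0 (map F...............)
[2] unlink(b) —  (map ................)
[3] create(a) — a=0 (map F...............)
[4] create(b) — a=0 b=1 (map FF..............)
[5] append(b, 3) — a=0 b=1,2,3,4 (map FFFFF...........)
[6] unlink(a) — b=1,2,3,4 (map .FFFF...........)
[7] truncate(b, 2) — b=1,2 (map .FF.............)

blocks(b) = [1, 2]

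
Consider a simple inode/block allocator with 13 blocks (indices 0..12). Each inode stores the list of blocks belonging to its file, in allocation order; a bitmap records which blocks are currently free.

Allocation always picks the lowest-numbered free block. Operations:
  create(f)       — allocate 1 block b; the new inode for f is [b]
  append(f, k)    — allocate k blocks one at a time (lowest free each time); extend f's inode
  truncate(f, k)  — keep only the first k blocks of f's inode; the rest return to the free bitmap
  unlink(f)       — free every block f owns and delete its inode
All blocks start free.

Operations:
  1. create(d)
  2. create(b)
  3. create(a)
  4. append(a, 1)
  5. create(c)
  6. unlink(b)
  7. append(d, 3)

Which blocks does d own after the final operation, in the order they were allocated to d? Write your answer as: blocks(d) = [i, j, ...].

blocks(d) = [0, 1, 5, 6]

create(d): bitmap=F............ | d=[0]
create(b): bitmap=FF........... | b=[1] d=[0]
create(a): bitmap=FFF.......... | a=[2] b=[1] d=[0]
append(a, 1): bitmap=FFFF......... | a=[2, 3] b=[1] d=[0]
create(c): bitmap=FFFFF........ | a=[2, 3] b=[1] c=[4] d=[0]
unlink(b): bitmap=F.FFF........ | a=[2, 3] c=[4] d=[0]
append(d, 3): bitmap=FFFFFFF...... | a=[2, 3] c=[4] d=[0, 1, 5, 6]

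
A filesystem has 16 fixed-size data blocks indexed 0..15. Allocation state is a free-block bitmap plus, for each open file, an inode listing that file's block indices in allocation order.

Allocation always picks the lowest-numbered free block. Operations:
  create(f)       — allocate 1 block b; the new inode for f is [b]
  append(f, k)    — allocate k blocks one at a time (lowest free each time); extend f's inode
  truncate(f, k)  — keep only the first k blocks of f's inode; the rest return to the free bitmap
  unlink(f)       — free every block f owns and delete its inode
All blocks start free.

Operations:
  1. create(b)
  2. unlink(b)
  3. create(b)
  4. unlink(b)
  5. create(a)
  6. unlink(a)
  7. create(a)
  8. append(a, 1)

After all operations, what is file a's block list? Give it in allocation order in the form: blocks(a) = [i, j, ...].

create(b): bitmap=F............... | b=[0]
unlink(b): bitmap=................ | 
create(b): bitmap=F............... | b=[0]
unlink(b): bitmap=................ | 
create(a): bitmap=F............... | a=[0]
unlink(a): bitmap=................ | 
create(a): bitmap=F............... | a=[0]
append(a, 1): bitmap=FF.............. | a=[0, 1]

blocks(a) = [0, 1]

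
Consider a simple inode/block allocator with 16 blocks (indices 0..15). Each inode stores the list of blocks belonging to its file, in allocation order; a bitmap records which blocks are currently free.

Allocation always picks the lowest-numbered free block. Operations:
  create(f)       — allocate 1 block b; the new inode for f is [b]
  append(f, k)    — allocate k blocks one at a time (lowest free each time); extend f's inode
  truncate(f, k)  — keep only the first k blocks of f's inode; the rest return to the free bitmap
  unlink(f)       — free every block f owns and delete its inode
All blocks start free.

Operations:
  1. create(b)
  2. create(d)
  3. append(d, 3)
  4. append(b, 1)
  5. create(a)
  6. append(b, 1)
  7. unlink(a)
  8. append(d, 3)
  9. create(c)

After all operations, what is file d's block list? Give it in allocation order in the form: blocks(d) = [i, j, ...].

create(b): bitmap=F............... | b=[0]
create(d): bitmap=FF.............. | b=[0] d=[1]
append(d, 3): bitmap=FFFFF........... | b=[0] d=[1, 2, 3, 4]
append(b, 1): bitmap=FFFFFF.......... | b=[0, 5] d=[1, 2, 3, 4]
create(a): bitmap=FFFFFFF......... | a=[6] b=[0, 5] d=[1, 2, 3, 4]
append(b, 1): bitmap=FFFFFFFF........ | a=[6] b=[0, 5, 7] d=[1, 2, 3, 4]
unlink(a): bitmap=FFFFFF.F........ | b=[0, 5, 7] d=[1, 2, 3, 4]
append(d, 3): bitmap=FFFFFFFFFF...... | b=[0, 5, 7] d=[1, 2, 3, 4, 6, 8, 9]
create(c): bitmap=FFFFFFFFFFF..... | b=[0, 5, 7] c=[10] d=[1, 2, 3, 4, 6, 8, 9]

blocks(d) = [1, 2, 3, 4, 6, 8, 9]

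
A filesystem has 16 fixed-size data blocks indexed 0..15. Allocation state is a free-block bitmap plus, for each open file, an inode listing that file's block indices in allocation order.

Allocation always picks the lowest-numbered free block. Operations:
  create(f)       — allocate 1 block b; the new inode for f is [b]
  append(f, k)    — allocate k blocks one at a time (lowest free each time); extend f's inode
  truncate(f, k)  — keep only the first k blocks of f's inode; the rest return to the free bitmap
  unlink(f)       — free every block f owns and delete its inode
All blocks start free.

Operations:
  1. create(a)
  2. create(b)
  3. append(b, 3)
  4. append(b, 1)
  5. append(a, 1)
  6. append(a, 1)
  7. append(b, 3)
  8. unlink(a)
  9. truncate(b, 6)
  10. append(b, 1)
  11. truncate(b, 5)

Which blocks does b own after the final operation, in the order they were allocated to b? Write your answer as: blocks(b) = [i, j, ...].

blocks(b) = [1, 2, 3, 4, 5]

  1. create(a)  ⇒  F...............  {a→[0]}
  2. create(b)  ⇒  FF..............  {a→[0]; b→[1]}
  3. append(b, 3)  ⇒  FFFFF...........  {a→[0]; b→[1, 2, 3, 4]}
  4. append(b, 1)  ⇒  FFFFFF..........  {a→[0]; b→[1, 2, 3, 4, 5]}
  5. append(a, 1)  ⇒  FFFFFFF.........  {a→[0, 6]; b→[1, 2, 3, 4, 5]}
  6. append(a, 1)  ⇒  FFFFFFFF........  {a→[0, 6, 7]; b→[1, 2, 3, 4, 5]}
  7. append(b, 3)  ⇒  FFFFFFFFFFF.....  {a→[0, 6, 7]; b→[1, 2, 3, 4, 5, 8, 9, 10]}
  8. unlink(a)  ⇒  .FFFFF..FFF.....  {b→[1, 2, 3, 4, 5, 8, 9, 10]}
  9. truncate(b, 6)  ⇒  .FFFFF..F.......  {b→[1, 2, 3, 4, 5, 8]}
  10. append(b, 1)  ⇒  FFFFFF..F.......  {b→[1, 2, 3, 4, 5, 8, 0]}
  11. truncate(b, 5)  ⇒  .FFFFF..........  {b→[1, 2, 3, 4, 5]}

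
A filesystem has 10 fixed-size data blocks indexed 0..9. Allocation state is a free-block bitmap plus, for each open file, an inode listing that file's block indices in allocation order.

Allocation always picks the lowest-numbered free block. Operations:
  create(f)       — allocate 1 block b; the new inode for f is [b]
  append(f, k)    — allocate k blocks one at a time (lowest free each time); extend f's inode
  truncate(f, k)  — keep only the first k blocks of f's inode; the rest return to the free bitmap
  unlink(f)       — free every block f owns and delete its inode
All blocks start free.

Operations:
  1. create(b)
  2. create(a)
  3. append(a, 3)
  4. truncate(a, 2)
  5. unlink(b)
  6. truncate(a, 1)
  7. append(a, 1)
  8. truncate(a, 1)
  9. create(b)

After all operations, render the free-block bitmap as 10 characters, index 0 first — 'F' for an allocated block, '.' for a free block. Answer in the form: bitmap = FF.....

bitmap = FF........

after create(b) → b:[0]  free=[F.........]
after create(a) → a:[1], b:[0]  free=[FF........]
after append(a, 3) → a:[1, 2, 3, 4], b:[0]  free=[FFFFF.....]
after truncate(a, 2) → a:[1, 2], b:[0]  free=[FFF.......]
after unlink(b) → a:[1, 2]  free=[.FF.......]
after truncate(a, 1) → a:[1]  free=[.F........]
after append(a, 1) → a:[1, 0]  free=[FF........]
after truncate(a, 1) → a:[1]  free=[.F........]
after create(b) → a:[1], b:[0]  free=[FF........]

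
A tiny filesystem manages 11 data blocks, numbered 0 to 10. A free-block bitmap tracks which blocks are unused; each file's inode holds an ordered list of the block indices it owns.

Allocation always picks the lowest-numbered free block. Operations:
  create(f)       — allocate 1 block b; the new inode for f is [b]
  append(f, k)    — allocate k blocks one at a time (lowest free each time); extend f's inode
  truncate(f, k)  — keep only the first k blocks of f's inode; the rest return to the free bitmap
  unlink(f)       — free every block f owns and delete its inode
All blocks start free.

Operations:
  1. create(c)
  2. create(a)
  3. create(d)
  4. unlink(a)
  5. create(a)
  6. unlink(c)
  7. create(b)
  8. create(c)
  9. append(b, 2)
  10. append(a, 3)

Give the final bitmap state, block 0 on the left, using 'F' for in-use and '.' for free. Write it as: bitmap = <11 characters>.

create(c): bitmap=F.......... | c=[0]
create(a): bitmap=FF......... | a=[1] c=[0]
create(d): bitmap=FFF........ | a=[1] c=[0] d=[2]
unlink(a): bitmap=F.F........ | c=[0] d=[2]
create(a): bitmap=FFF........ | a=[1] c=[0] d=[2]
unlink(c): bitmap=.FF........ | a=[1] d=[2]
create(b): bitmap=FFF........ | a=[1] b=[0] d=[2]
create(c): bitmap=FFFF....... | a=[1] b=[0] c=[3] d=[2]
append(b, 2): bitmap=FFFFFF..... | a=[1] b=[0, 4, 5] c=[3] d=[2]
append(a, 3): bitmap=FFFFFFFFF.. | a=[1, 6, 7, 8] b=[0, 4, 5] c=[3] d=[2]

bitmap = FFFFFFFFF..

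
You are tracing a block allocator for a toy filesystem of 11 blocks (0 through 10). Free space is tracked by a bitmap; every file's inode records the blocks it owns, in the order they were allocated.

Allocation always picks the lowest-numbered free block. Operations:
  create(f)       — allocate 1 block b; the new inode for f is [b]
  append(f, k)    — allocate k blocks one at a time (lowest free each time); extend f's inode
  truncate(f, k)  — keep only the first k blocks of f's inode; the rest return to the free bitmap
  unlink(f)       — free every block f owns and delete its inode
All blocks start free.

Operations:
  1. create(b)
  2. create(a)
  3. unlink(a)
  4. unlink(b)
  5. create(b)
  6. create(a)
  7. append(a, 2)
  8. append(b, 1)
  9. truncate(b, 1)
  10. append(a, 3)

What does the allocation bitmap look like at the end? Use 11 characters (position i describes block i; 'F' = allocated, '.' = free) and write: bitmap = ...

create(b): bitmap=F.......... | b=[0]
create(a): bitmap=FF......... | a=[1] b=[0]
unlink(a): bitmap=F.......... | b=[0]
unlink(b): bitmap=........... | 
create(b): bitmap=F.......... | b=[0]
create(a): bitmap=FF......... | a=[1] b=[0]
append(a, 2): bitmap=FFFF....... | a=[1, 2, 3] b=[0]
append(b, 1): bitmap=FFFFF...... | a=[1, 2, 3] b=[0, 4]
truncate(b, 1): bitmap=FFFF....... | a=[1, 2, 3] b=[0]
append(a, 3): bitmap=FFFFFFF.... | a=[1, 2, 3, 4, 5, 6] b=[0]

bitmap = FFFFFFF....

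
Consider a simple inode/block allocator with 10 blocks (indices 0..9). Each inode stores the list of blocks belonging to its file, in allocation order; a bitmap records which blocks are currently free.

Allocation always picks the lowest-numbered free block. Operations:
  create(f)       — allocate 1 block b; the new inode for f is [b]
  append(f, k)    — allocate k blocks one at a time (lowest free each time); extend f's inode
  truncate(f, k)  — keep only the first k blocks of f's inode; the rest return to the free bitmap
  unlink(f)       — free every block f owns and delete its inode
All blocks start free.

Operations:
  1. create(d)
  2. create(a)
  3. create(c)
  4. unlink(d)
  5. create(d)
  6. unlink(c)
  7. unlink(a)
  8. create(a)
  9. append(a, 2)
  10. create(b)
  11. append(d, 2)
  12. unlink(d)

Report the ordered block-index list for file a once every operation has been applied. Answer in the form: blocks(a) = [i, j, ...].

  1. create(d)  ⇒  F.........  {d→[0]}
  2. create(a)  ⇒  FF........  {a→[1]; d→[0]}
  3. create(c)  ⇒  FFF.......  {a→[1]; c→[2]; d→[0]}
  4. unlink(d)  ⇒  .FF.......  {a→[1]; c→[2]}
  5. create(d)  ⇒  FFF.......  {a→[1]; c→[2]; d→[0]}
  6. unlink(c)  ⇒  FF........  {a→[1]; d→[0]}
  7. unlink(a)  ⇒  F.........  {d→[0]}
  8. create(a)  ⇒  FF........  {a→[1]; d→[0]}
  9. append(a, 2)  ⇒  FFFF......  {a→[1, 2, 3]; d→[0]}
  10. create(b)  ⇒  FFFFF.....  {a→[1, 2, 3]; b→[4]; d→[0]}
  11. append(d, 2)  ⇒  FFFFFFF...  {a→[1, 2, 3]; b→[4]; d→[0, 5, 6]}
  12. unlink(d)  ⇒  .FFFF.....  {a→[1, 2, 3]; b→[4]}

blocks(a) = [1, 2, 3]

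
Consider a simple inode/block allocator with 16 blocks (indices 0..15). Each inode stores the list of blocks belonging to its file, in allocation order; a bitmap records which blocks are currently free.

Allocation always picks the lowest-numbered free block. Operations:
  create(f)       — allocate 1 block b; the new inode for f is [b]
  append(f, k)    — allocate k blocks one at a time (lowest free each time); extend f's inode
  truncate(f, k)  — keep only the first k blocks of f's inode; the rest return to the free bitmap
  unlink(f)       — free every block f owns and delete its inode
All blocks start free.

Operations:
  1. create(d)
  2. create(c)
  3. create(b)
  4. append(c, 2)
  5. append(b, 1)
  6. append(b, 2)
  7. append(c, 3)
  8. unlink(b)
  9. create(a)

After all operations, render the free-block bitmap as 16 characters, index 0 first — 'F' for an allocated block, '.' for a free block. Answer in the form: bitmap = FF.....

bitmap = FFFFF...FFF.....

create(d): bitmap=F............... | d=[0]
create(c): bitmap=FF.............. | c=[1] d=[0]
create(b): bitmap=FFF............. | b=[2] c=[1] d=[0]
append(c, 2): bitmap=FFFFF........... | b=[2] c=[1, 3, 4] d=[0]
append(b, 1): bitmap=FFFFFF.......... | b=[2, 5] c=[1, 3, 4] d=[0]
append(b, 2): bitmap=FFFFFFFF........ | b=[2, 5, 6, 7] c=[1, 3, 4] d=[0]
append(c, 3): bitmap=FFFFFFFFFFF..... | b=[2, 5, 6, 7] c=[1, 3, 4, 8, 9, 10] d=[0]
unlink(b): bitmap=FF.FF...FFF..... | c=[1, 3, 4, 8, 9, 10] d=[0]
create(a): bitmap=FFFFF...FFF..... | a=[2] c=[1, 3, 4, 8, 9, 10] d=[0]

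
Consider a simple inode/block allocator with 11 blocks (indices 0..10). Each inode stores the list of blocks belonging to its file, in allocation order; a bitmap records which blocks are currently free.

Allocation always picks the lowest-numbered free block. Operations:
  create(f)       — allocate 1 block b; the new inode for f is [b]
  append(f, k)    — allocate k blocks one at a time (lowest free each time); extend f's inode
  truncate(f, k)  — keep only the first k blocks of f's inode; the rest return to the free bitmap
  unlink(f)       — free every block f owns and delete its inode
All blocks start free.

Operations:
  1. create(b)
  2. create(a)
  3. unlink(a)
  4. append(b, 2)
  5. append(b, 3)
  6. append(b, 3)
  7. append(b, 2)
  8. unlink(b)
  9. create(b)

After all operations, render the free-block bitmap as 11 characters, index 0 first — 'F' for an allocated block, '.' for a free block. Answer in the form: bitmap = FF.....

[1] create(b) — b=0 (map F..........)
[2] create(a) — a=1 b=0 (map FF.........)
[3] unlink(a) — b=0 (map F..........)
[4] append(b, 2) — b=0,1,2 (map FFF........)
[5] append(b, 3) — b=0,1,2,3,4,5 (map FFFFFF.....)
[6] append(b, 3) — b=0,1,2,3,4,5,6,7,8 (map FFFFFFFFF..)
[7] append(b, 2) — b=0,1,2,3,4,5,6,7,8,9,10 (map FFFFFFFFFFF)
[8] unlink(b) —  (map ...........)
[9] create(b) — b=0 (map F..........)

bitmap = F..........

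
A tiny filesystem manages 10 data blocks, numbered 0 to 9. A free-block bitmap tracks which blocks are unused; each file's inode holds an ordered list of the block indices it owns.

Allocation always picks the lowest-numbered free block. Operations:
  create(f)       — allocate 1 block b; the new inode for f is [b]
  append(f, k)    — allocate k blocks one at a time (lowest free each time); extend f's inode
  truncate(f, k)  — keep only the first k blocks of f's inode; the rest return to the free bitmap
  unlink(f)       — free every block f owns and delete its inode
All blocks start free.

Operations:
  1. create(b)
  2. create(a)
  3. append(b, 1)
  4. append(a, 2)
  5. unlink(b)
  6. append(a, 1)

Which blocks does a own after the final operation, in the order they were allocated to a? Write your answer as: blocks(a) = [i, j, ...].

after create(b) → b:[0]  free=[F.........]
after create(a) → a:[1], b:[0]  free=[FF........]
after append(b, 1) → a:[1], b:[0, 2]  free=[FFF.......]
after append(a, 2) → a:[1, 3, 4], b:[0, 2]  free=[FFFFF.....]
after unlink(b) → a:[1, 3, 4]  free=[.F.FF.....]
after append(a, 1) → a:[1, 3, 4, 0]  free=[FF.FF.....]

blocks(a) = [1, 3, 4, 0]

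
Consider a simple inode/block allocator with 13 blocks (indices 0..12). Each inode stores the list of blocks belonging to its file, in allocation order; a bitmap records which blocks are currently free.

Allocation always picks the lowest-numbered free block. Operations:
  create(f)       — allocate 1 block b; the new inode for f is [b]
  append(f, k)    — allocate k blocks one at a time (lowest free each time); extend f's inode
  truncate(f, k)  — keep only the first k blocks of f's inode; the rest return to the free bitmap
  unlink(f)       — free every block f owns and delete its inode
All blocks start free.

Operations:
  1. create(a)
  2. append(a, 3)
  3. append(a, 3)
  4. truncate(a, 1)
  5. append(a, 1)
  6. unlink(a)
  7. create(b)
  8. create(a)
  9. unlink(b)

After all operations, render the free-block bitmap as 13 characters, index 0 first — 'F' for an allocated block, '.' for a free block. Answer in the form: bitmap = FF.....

[1] create(a) — a=0 (map F............)
[2] append(a, 3) — a=0,1,2,3 (map FFFF.........)
[3] append(a, 3) — a=0,1,2,3,4,5,6 (map FFFFFFF......)
[4] truncate(a, 1) — a=0 (map F............)
[5] append(a, 1) — a=0,1 (map FF...........)
[6] unlink(a) —  (map .............)
[7] create(b) — b=0 (map F............)
[8] create(a) — a=1 b=0 (map FF...........)
[9] unlink(b) — a=1 (map .F...........)

bitmap = .F...........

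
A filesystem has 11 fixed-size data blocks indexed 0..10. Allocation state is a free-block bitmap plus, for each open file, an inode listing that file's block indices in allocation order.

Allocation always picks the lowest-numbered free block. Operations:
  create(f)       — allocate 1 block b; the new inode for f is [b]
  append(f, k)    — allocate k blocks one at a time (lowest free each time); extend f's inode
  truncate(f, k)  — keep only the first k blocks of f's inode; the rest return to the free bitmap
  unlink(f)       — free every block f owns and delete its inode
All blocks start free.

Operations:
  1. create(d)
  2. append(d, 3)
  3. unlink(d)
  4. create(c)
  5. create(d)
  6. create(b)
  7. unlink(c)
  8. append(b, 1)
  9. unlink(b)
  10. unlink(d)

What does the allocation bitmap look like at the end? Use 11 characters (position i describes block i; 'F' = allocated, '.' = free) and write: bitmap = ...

after create(d) → d:[0]  free=[F..........]
after append(d, 3) → d:[0, 1, 2, 3]  free=[FFFF.......]
after unlink(d) →   free=[...........]
after create(c) → c:[0]  free=[F..........]
after create(d) → c:[0], d:[1]  free=[FF.........]
after create(b) → b:[2], c:[0], d:[1]  free=[FFF........]
after unlink(c) → b:[2], d:[1]  free=[.FF........]
after append(b, 1) → b:[2, 0], d:[1]  free=[FFF........]
after unlink(b) → d:[1]  free=[.F.........]
after unlink(d) →   free=[...........]

bitmap = ...........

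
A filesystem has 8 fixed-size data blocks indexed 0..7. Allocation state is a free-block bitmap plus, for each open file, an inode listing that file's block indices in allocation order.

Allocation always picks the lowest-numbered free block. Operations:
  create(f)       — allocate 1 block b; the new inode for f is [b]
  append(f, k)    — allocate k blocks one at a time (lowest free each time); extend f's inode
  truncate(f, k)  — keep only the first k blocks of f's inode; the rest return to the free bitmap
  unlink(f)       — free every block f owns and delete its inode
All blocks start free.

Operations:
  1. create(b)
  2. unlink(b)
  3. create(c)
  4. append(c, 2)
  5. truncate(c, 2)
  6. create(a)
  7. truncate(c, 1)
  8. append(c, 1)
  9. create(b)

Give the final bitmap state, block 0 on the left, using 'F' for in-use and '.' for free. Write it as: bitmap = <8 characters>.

bitmap = FFFF....

after create(b) → b:[0]  free=[F.......]
after unlink(b) →   free=[........]
after create(c) → c:[0]  free=[F.......]
after append(c, 2) → c:[0, 1, 2]  free=[FFF.....]
after truncate(c, 2) → c:[0, 1]  free=[FF......]
after create(a) → a:[2], c:[0, 1]  free=[FFF.....]
after truncate(c, 1) → a:[2], c:[0]  free=[F.F.....]
after append(c, 1) → a:[2], c:[0, 1]  free=[FFF.....]
after create(b) → a:[2], b:[3], c:[0, 1]  free=[FFFF....]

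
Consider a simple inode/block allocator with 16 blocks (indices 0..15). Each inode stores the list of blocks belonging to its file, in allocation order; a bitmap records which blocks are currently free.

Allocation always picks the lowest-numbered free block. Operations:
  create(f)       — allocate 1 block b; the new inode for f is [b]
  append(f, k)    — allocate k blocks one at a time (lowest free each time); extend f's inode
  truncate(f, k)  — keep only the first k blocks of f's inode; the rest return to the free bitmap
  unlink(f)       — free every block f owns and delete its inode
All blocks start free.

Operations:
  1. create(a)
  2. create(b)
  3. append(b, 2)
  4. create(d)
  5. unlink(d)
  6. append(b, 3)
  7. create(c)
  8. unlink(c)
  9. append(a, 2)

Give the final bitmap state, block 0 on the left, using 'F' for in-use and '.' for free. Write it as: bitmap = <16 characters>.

bitmap = FFFFFFFFF.......

after create(a) → a:[0]  free=[F...............]
after create(b) → a:[0], b:[1]  free=[FF..............]
after append(b, 2) → a:[0], b:[1, 2, 3]  free=[FFFF............]
after create(d) → a:[0], b:[1, 2, 3], d:[4]  free=[FFFFF...........]
after unlink(d) → a:[0], b:[1, 2, 3]  free=[FFFF............]
after append(b, 3) → a:[0], b:[1, 2, 3, 4, 5, 6]  free=[FFFFFFF.........]
after create(c) → a:[0], b:[1, 2, 3, 4, 5, 6], c:[7]  free=[FFFFFFFF........]
after unlink(c) → a:[0], b:[1, 2, 3, 4, 5, 6]  free=[FFFFFFF.........]
after append(a, 2) → a:[0, 7, 8], b:[1, 2, 3, 4, 5, 6]  free=[FFFFFFFFF.......]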